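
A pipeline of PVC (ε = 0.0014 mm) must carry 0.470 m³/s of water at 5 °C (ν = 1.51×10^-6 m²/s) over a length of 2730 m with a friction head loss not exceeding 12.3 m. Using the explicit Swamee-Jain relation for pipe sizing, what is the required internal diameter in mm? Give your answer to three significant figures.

D ≈ 556 mm

Swamee-Jain (Type III): D = 0.66·[ε^1.25·(LQ²/(gh_f))^4.75 + ν·Q^9.4·(L/(gh_f))^5.2]^0.04
LQ²/(gh_f) = 4.998; L/(gh_f) = 22.62
Term 1 = ε^1.25·(…)^4.75 = 1.00×10^-4; Term 2 = ν·Q^9.4·(…)^5.2 = 0.0138
D = 0.66·(1.00×10^-4 + 0.0138)^0.04 = 0.5563 m = 556 mm
Check: V = 1.93 m/s, Re = 7.12×10^5, f = 0.01235, h_f = 11.6 m ≈ 12.3 m ✓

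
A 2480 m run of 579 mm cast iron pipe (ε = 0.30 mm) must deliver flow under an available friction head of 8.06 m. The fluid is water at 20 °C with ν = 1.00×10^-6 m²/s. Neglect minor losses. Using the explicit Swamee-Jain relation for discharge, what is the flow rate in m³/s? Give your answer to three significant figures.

Swamee-Jain (Type II): Q = -0.965·√(gD⁵h_f/L)·ln[ε/(3.7D) + √(3.17ν²L/(gD³h_f))]
√(gD⁵h_f/L) = √(9.81·0.579⁵·8.06/2480) = 0.04555
ε/(3.7D) = 1.40×10^-4; √(3.17ν²L/(gD³h_f)) = 2.26×10^-5
Q = -0.965·0.04555·ln(1.627×10^-4) = 0.3834 m³/s
Check: V = 1.46 m/s, Re = 8.43×10^5, f = 0.01751, h_f = 8.11 m ≈ 8.06 m ✓

Q ≈ 0.383 m³/s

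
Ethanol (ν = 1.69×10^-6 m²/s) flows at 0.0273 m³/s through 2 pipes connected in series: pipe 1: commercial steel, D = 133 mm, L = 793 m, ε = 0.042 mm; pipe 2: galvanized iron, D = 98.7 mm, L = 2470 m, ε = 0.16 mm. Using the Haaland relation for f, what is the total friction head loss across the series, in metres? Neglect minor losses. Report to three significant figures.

Pipe 1: V = 1.965 m/s, Re = 1.55×10^5, ε/D = 3.16×10^-4, f = 0.01814, h_1 = f(L/D)V²/2g = 21.29 m
Pipe 2: V = 3.568 m/s, Re = 2.08×10^5, ε/D = 0.00162, f = 0.02308, h_2 = f(L/D)V²/2g = 374.8 m
Series → Q common, losses add: H = Σh = 396.0 m

H ≈ 396 m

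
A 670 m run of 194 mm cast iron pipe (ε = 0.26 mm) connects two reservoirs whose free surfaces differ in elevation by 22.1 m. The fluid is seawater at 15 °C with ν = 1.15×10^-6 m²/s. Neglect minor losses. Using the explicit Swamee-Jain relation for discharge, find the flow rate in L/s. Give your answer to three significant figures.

Q ≈ 71.1 L/s

Swamee-Jain (Type II): Q = -0.965·√(gD⁵h_f/L)·ln[ε/(3.7D) + √(3.17ν²L/(gD³h_f))]
√(gD⁵h_f/L) = √(9.81·0.194⁵·22.1/670) = 0.009430
ε/(3.7D) = 3.62×10^-4; √(3.17ν²L/(gD³h_f)) = 4.21×10^-5
Q = -0.965·0.009430·ln(4.043×10^-4) = 0.07110 m³/s
Check: V = 2.41 m/s, Re = 4.06×10^5, f = 0.02184, h_f = 22.2 m ≈ 22.1 m ✓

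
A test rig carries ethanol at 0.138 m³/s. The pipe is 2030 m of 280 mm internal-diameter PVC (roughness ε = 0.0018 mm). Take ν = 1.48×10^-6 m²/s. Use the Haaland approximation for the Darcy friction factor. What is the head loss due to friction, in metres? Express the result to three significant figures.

h_f ≈ 25.1 m

V = 4Q/(πD²) = 4·0.138/(π·0.280²) = 2.241 m/s
Re = VD/ν = 2.241·0.280/1.48×10^-6 = 4.24×10^5 → turbulent
ε/D = 0.0018/280 = 6.43×10^-6
Haaland: f = 0.01352
h_f = f(L/D)V²/(2g) = 0.01352·(2030/0.280)·2.241²/(2·9.81) = 25.09 m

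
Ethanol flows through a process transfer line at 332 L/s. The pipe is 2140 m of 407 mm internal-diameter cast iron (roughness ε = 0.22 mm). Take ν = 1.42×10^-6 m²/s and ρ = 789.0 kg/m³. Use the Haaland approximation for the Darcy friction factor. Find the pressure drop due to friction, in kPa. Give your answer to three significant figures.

Δp ≈ 238 kPa

V = 4Q/(πD²) = 4·0.332/(π·0.407²) = 2.552 m/s
Re = VD/ν = 2.552·0.407/1.42×10^-6 = 7.31×10^5 → turbulent
ε/D = 0.22/407 = 5.41×10^-4
Haaland: f = 0.01759
h_f = f(L/D)V²/(2g) = 0.01759·(2140/0.407)·2.552²/(2·9.81) = 30.70 m
Δp = ρg·h_f = 789.0·9.81·30.70 = 237.6 kPa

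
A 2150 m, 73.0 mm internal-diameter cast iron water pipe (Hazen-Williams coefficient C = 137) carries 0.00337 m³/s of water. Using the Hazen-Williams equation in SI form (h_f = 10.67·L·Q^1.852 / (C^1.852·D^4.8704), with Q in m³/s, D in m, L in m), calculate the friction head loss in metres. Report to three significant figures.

h_f ≈ 22.9 m

h_f = 10.67·2150·0.00337^1.852 / (137^1.852·0.0730^4.8704) = 22.94 m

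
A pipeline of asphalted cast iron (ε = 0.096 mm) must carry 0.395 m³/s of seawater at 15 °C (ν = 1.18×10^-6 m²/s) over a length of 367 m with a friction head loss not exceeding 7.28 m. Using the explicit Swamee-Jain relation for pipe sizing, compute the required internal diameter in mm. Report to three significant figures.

D ≈ 403 mm

Swamee-Jain (Type III): D = 0.66·[ε^1.25·(LQ²/(gh_f))^4.75 + ν·Q^9.4·(L/(gh_f))^5.2]^0.04
LQ²/(gh_f) = 0.8018; L/(gh_f) = 5.139
Term 1 = ε^1.25·(…)^4.75 = 3.33×10^-6; Term 2 = ν·Q^9.4·(…)^5.2 = 9.47×10^-7
D = 0.66·(3.33×10^-6 + 9.47×10^-7)^0.04 = 0.4025 m = 403 mm
Check: V = 3.10 m/s, Re = 1.06×10^6, f = 0.01513, h_f = 6.78 m ≈ 7.28 m ✓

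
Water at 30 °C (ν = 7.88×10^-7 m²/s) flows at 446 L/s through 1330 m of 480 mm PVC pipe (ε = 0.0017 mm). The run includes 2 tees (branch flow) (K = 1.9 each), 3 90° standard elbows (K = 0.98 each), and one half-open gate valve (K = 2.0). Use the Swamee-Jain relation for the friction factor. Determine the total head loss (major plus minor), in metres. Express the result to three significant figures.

H_L ≈ 12.1 m

V = 4Q/(πD²) = 2.465 m/s; V²/2g = 0.3096 m
Re = 1.50×10^6, ε/D = 3.54×10^-6 → f = 0.01097 (Swamee-Jain)
Major: h_f = f(L/D)·V²/2g = 0.01097·2771·0.3096 = 9.409 m
Minor: ΣK = 8.74; h_m = ΣK·V²/2g = 2.706 m
Total H_L = 9.409 + 2.706 = 12.11 m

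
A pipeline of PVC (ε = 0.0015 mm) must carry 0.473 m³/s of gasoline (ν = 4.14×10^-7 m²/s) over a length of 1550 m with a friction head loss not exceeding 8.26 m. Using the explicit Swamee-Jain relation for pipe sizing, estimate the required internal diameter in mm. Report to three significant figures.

D ≈ 512 mm

Swamee-Jain (Type III): D = 0.66·[ε^1.25·(LQ²/(gh_f))^4.75 + ν·Q^9.4·(L/(gh_f))^5.2]^0.04
LQ²/(gh_f) = 4.280; L/(gh_f) = 19.13
Term 1 = ε^1.25·(…)^4.75 = 5.24×10^-5; Term 2 = ν·Q^9.4·(…)^5.2 = 0.00168
D = 0.66·(5.24×10^-5 + 0.00168)^0.04 = 0.5118 m = 512 mm
Check: V = 2.30 m/s, Re = 2.84×10^6, f = 0.009950, h_f = 8.12 m ≈ 8.26 m ✓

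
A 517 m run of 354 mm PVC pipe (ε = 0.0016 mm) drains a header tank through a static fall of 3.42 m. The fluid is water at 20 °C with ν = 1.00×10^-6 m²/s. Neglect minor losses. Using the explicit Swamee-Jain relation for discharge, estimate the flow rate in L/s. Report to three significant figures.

Swamee-Jain (Type II): Q = -0.965·√(gD⁵h_f/L)·ln[ε/(3.7D) + √(3.17ν²L/(gD³h_f))]
√(gD⁵h_f/L) = √(9.81·0.354⁵·3.42/517) = 0.01899
ε/(3.7D) = 1.22×10^-6; √(3.17ν²L/(gD³h_f)) = 3.32×10^-5
Q = -0.965·0.01899·ln(3.441×10^-5) = 0.1884 m³/s
Check: V = 1.91 m/s, Re = 6.78×10^5, f = 0.01250, h_f = 3.41 m ≈ 3.42 m ✓

Q ≈ 188 L/s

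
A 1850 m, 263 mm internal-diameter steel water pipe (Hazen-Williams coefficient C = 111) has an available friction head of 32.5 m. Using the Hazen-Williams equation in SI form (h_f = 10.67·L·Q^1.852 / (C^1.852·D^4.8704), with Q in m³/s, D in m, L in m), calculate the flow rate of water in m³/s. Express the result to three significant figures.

Rearranging: Q = [h_f·C^1.852·D^4.8704 / (10.67·L)]^(1/1.852)
Q = [32.5·111^1.852·0.263^4.8704 / (10.67·1850)]^0.540 = 0.1040 m³/s

Q ≈ 0.104 m³/s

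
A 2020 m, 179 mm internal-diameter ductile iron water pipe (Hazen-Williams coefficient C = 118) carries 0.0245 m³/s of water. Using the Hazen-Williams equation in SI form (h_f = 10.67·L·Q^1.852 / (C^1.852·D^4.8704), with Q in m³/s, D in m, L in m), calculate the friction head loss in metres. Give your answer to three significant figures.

h_f = 10.67·2020·0.0245^1.852 / (118^1.852·0.179^4.8704) = 14.19 m

h_f ≈ 14.2 m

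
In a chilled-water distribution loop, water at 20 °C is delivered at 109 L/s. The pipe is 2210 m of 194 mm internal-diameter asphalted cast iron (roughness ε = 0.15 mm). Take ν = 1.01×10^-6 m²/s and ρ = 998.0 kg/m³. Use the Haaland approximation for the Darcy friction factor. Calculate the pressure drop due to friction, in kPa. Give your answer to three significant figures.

Δp ≈ 1460 kPa

V = 4Q/(πD²) = 4·0.109/(π·0.194²) = 3.688 m/s
Re = VD/ν = 3.688·0.194/1.01×10^-6 = 7.08×10^5 → turbulent
ε/D = 0.15/194 = 7.73×10^-4
Haaland: f = 0.01895
h_f = f(L/D)V²/(2g) = 0.01895·(2210/0.194)·3.688²/(2·9.81) = 149.6 m
Δp = ρg·h_f = 998.0·9.81·149.6 = 1464 kPa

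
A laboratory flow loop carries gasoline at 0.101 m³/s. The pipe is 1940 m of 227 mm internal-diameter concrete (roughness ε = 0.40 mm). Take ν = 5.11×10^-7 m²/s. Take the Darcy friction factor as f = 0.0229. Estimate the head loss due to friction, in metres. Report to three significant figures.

V = 4Q/(πD²) = 4·0.101/(π·0.227²) = 2.496 m/s
h_f = f(L/D)V²/(2g) = 0.02290·(1940/0.227)·2.496²/(2·9.81) = 62.13 m

h_f ≈ 62.1 m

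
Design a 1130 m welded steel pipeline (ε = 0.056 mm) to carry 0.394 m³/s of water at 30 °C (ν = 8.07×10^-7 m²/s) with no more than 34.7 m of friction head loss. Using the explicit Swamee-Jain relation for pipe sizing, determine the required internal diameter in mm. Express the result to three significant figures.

D ≈ 361 mm

Swamee-Jain (Type III): D = 0.66·[ε^1.25·(LQ²/(gh_f))^4.75 + ν·Q^9.4·(L/(gh_f))^5.2]^0.04
LQ²/(gh_f) = 0.5153; L/(gh_f) = 3.320
Term 1 = ε^1.25·(…)^4.75 = 2.08×10^-7; Term 2 = ν·Q^9.4·(…)^5.2 = 6.52×10^-8
D = 0.66·(2.08×10^-7 + 6.52×10^-8)^0.04 = 0.3606 m = 361 mm
Check: V = 3.86 m/s, Re = 1.72×10^6, f = 0.01383, h_f = 32.9 m ≈ 34.7 m ✓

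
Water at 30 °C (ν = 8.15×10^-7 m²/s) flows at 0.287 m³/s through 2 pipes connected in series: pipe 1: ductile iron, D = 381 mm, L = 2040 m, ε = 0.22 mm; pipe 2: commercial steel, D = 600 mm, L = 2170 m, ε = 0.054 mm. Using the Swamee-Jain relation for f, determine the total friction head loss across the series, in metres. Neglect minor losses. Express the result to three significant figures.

H ≈ 33.3 m

Pipe 1: V = 2.517 m/s, Re = 1.18×10^6, ε/D = 5.77×10^-4, f = 0.01773, h_1 = f(L/D)V²/2g = 30.66 m
Pipe 2: V = 1.015 m/s, Re = 7.47×10^5, ε/D = 9.00×10^-5, f = 0.01373, h_2 = f(L/D)V²/2g = 2.607 m
Series → Q common, losses add: H = Σh = 33.27 m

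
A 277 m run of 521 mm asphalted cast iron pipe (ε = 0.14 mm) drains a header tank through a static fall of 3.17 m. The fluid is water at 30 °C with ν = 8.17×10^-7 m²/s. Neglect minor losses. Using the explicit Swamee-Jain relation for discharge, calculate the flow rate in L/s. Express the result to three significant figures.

Q ≈ 594 L/s

Swamee-Jain (Type II): Q = -0.965·√(gD⁵h_f/L)·ln[ε/(3.7D) + √(3.17ν²L/(gD³h_f))]
√(gD⁵h_f/L) = √(9.81·0.521⁵·3.17/277) = 0.06565
ε/(3.7D) = 7.26×10^-5; √(3.17ν²L/(gD³h_f)) = 1.15×10^-5
Q = -0.965·0.06565·ln(8.417×10^-5) = 0.5944 m³/s
Check: V = 2.79 m/s, Re = 1.78×10^6, f = 0.01513, h_f = 3.19 m ≈ 3.17 m ✓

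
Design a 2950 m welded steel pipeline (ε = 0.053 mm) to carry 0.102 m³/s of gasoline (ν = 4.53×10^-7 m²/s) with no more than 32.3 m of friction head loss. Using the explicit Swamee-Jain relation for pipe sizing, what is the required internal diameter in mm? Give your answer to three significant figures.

Swamee-Jain (Type III): D = 0.66·[ε^1.25·(LQ²/(gh_f))^4.75 + ν·Q^9.4·(L/(gh_f))^5.2]^0.04
LQ²/(gh_f) = 0.09686; L/(gh_f) = 9.310
Term 1 = ε^1.25·(…)^4.75 = 6.91×10^-11; Term 2 = ν·Q^9.4·(…)^5.2 = 2.37×10^-11
D = 0.66·(6.91×10^-11 + 2.37×10^-11)^0.04 = 0.2620 m = 262 mm
Check: V = 1.89 m/s, Re = 1.09×10^6, f = 0.01472, h_f = 30.3 m ≈ 32.3 m ✓

D ≈ 262 mm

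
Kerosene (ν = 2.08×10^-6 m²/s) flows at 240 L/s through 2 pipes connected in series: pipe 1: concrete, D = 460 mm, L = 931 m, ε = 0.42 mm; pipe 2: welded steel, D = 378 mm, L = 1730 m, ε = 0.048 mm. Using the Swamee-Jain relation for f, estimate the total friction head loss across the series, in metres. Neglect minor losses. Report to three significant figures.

H ≈ 20.6 m

Pipe 1: V = 1.444 m/s, Re = 3.19×10^5, ε/D = 9.13×10^-4, f = 0.02032, h_1 = f(L/D)V²/2g = 4.371 m
Pipe 2: V = 2.139 m/s, Re = 3.89×10^5, ε/D = 1.27×10^-4, f = 0.01519, h_2 = f(L/D)V²/2g = 16.21 m
Series → Q common, losses add: H = Σh = 20.58 m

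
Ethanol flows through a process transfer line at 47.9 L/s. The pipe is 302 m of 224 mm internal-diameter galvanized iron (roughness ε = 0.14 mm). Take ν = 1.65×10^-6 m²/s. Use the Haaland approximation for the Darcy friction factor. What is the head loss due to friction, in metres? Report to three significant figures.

h_f ≈ 1.99 m

V = 4Q/(πD²) = 4·0.0479/(π·0.224²) = 1.215 m/s
Re = VD/ν = 1.215·0.224/1.65×10^-6 = 1.65×10^5 → turbulent
ε/D = 0.14/224 = 6.25×10^-4
Haaland: f = 0.01957
h_f = f(L/D)V²/(2g) = 0.01957·(302/0.224)·1.215²/(2·9.81) = 1.987 m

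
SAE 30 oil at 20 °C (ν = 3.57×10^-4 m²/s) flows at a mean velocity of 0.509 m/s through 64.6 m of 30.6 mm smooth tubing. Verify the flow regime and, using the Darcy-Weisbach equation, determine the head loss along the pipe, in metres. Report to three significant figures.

Re = VD/ν = 0.509·0.03060/3.57×10^-4 = 43.6 → laminar (Re < 2300)
f = 64/Re = 1.467
h_f = f(L/D)V²/(2g) = 1.467·(64.6/0.03060)·0.509²/(2·9.81) = 40.89 m

h_f ≈ 40.9 m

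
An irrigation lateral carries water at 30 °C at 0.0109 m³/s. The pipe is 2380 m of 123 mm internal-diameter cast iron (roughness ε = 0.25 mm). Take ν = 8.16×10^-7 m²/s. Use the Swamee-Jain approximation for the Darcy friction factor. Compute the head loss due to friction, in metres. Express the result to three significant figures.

h_f ≈ 20.7 m

V = 4Q/(πD²) = 4·0.0109/(π·0.123²) = 0.9173 m/s
Re = VD/ν = 0.9173·0.123/8.16×10^-7 = 1.38×10^5 → turbulent
ε/D = 0.25/123 = 0.00203
Swamee-Jain: f = 0.02497
h_f = f(L/D)V²/(2g) = 0.02497·(2380/0.123)·0.9173²/(2·9.81) = 20.72 m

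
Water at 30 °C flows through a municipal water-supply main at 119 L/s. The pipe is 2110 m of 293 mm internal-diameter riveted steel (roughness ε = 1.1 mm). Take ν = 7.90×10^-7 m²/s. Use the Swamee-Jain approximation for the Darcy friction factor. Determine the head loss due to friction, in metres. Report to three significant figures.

V = 4Q/(πD²) = 4·0.119/(π·0.293²) = 1.765 m/s
Re = VD/ν = 1.765·0.293/7.90×10^-7 = 6.55×10^5 → turbulent
ε/D = 1.1/293 = 0.00375
Swamee-Jain: f = 0.02816
h_f = f(L/D)V²/(2g) = 0.02816·(2110/0.293)·1.765²/(2·9.81) = 32.19 m

h_f ≈ 32.2 m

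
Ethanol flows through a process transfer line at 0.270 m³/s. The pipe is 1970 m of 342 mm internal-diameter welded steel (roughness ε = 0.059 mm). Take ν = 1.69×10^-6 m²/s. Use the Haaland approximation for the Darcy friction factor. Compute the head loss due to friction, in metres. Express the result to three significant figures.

V = 4Q/(πD²) = 4·0.270/(π·0.342²) = 2.939 m/s
Re = VD/ν = 2.939·0.342/1.69×10^-6 = 5.95×10^5 → turbulent
ε/D = 0.059/342 = 1.73×10^-4
Haaland: f = 0.01480
h_f = f(L/D)V²/(2g) = 0.01480·(1970/0.342)·2.939²/(2·9.81) = 37.55 m

h_f ≈ 37.5 m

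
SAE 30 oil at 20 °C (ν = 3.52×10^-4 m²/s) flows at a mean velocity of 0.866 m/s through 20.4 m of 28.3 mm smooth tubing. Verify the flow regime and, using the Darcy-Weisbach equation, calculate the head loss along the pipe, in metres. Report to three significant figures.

Re = VD/ν = 0.866·0.02830/3.52×10^-4 = 69.6 → laminar (Re < 2300)
f = 64/Re = 0.9192
h_f = f(L/D)V²/(2g) = 0.9192·(20.4/0.02830)·0.866²/(2·9.81) = 25.33 m

h_f ≈ 25.3 m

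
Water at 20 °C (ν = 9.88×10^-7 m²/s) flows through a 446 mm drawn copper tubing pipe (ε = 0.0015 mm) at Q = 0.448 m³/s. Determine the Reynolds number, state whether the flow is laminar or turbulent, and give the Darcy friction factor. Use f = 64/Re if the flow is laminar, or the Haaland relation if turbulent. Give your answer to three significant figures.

V = 4Q/(πD²) = 2.868 m/s
Re = VD/ν = 2.868·0.446/9.88×10^-7 = 1.29×10^6
Re > 4000 → turbulent; ε/D = 3.36×10^-6
Haaland: f = 0.01117

Re ≈ 1.29×10^6; turbulent; f ≈ 0.0112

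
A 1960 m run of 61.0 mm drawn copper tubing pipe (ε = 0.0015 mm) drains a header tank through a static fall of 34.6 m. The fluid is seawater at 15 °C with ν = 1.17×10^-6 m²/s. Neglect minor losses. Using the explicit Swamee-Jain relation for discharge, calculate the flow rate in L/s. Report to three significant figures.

Swamee-Jain (Type II): Q = -0.965·√(gD⁵h_f/L)·ln[ε/(3.7D) + √(3.17ν²L/(gD³h_f))]
√(gD⁵h_f/L) = √(9.81·0.0610⁵·34.6/1960) = 3.824×10^-4
ε/(3.7D) = 6.65×10^-6; √(3.17ν²L/(gD³h_f)) = 3.32×10^-4
Q = -0.965·3.824×10^-4·ln(3.389×10^-4) = 0.002949 m³/s
Check: V = 1.01 m/s, Re = 5.26×10^4, f = 0.02063, h_f = 34.4 m ≈ 34.6 m ✓

Q ≈ 2.95 L/s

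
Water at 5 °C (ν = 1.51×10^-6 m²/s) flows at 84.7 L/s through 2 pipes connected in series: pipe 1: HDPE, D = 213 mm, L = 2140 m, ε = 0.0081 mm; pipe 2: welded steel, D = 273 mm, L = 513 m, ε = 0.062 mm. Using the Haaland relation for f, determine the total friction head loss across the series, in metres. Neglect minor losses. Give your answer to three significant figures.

Pipe 1: V = 2.377 m/s, Re = 3.35×10^5, ε/D = 3.80×10^-5, f = 0.01440, h_1 = f(L/D)V²/2g = 41.67 m
Pipe 2: V = 1.447 m/s, Re = 2.62×10^5, ε/D = 2.27×10^-4, f = 0.01651, h_2 = f(L/D)V²/2g = 3.311 m
Series → Q common, losses add: H = Σh = 44.98 m

H ≈ 45.0 m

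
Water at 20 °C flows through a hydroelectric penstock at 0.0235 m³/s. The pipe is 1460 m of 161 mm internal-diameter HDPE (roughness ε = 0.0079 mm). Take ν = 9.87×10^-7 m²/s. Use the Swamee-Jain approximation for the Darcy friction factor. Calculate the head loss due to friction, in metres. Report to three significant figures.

h_f ≈ 9.94 m

V = 4Q/(πD²) = 4·0.0235/(π·0.161²) = 1.154 m/s
Re = VD/ν = 1.154·0.161/9.87×10^-7 = 1.88×10^5 → turbulent
ε/D = 0.0079/161 = 4.91×10^-5
Swamee-Jain: f = 0.01614
h_f = f(L/D)V²/(2g) = 0.01614·(1460/0.161)·1.154²/(2·9.81) = 9.940 m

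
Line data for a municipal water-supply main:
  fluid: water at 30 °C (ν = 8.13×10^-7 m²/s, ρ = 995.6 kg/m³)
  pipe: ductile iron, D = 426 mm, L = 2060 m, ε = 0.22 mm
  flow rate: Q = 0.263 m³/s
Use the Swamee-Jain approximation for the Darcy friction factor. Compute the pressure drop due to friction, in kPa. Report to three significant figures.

V = 4Q/(πD²) = 4·0.263/(π·0.426²) = 1.845 m/s
Re = VD/ν = 1.845·0.426/8.13×10^-7 = 9.67×10^5 → turbulent
ε/D = 0.22/426 = 5.16×10^-4
Swamee-Jain: f = 0.01743
h_f = f(L/D)V²/(2g) = 0.01743·(2060/0.426)·1.845²/(2·9.81) = 14.62 m
Δp = ρg·h_f = 995.6·9.81·14.62 = 142.8 kPa

Δp ≈ 143 kPa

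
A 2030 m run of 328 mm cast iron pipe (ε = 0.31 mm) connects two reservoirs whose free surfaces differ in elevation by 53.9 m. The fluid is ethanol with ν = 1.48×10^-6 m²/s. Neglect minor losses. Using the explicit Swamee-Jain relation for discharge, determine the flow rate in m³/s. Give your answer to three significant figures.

Q ≈ 0.248 m³/s

Swamee-Jain (Type II): Q = -0.965·√(gD⁵h_f/L)·ln[ε/(3.7D) + √(3.17ν²L/(gD³h_f))]
√(gD⁵h_f/L) = √(9.81·0.328⁵·53.9/2030) = 0.03145
ε/(3.7D) = 2.55×10^-4; √(3.17ν²L/(gD³h_f)) = 2.75×10^-5
Q = -0.965·0.03145·ln(2.829×10^-4) = 0.2479 m³/s
Check: V = 2.93 m/s, Re = 6.50×10^5, f = 0.01996, h_f = 54.2 m ≈ 53.9 m ✓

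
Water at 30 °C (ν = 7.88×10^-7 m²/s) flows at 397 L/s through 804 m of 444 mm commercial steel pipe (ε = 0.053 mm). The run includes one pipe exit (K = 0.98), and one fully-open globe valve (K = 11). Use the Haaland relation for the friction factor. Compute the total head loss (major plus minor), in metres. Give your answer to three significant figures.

H_L ≈ 12.1 m

V = 4Q/(πD²) = 2.564 m/s; V²/2g = 0.3351 m
Re = 1.44×10^6, ε/D = 1.19×10^-4 → f = 0.01328 (Haaland)
Major: h_f = f(L/D)·V²/2g = 0.01328·1811·0.3351 = 8.060 m
Minor: ΣK = 12.0; h_m = ΣK·V²/2g = 4.014 m
Total H_L = 8.060 + 4.014 = 12.07 m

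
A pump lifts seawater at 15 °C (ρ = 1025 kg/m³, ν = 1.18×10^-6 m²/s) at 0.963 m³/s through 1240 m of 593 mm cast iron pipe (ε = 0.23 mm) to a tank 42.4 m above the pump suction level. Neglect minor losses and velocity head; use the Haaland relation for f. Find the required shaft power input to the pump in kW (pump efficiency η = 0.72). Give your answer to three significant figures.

V = 4Q/(πD²) = 3.487 m/s; Re = 1.75×10^6; ε/D = 3.88×10^-4; f = 0.01613
h_f = f(L/D)V²/2g = 20.90 m
Total head H = z + h_f = 42.4 + 20.90 = 63.30 m
P_hyd = ρgQH = 1025·9.81·0.963·63.30 = 612.9 kW
P_shaft = P_hyd/η = 612.9/0.72 = 851.3 kW

P_shaft ≈ 851 kW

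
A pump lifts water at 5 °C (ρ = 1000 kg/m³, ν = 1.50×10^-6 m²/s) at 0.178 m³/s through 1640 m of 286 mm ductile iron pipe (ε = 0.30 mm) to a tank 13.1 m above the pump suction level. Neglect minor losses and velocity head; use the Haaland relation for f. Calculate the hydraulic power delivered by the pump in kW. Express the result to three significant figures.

P_hyd ≈ 103 kW

V = 4Q/(πD²) = 2.771 m/s; Re = 5.28×10^5; ε/D = 0.00105; f = 0.02038
h_f = f(L/D)V²/2g = 45.74 m
Total head H = z + h_f = 13.1 + 45.74 = 58.84 m
P_hyd = ρgQH = 1000·9.81·0.178·58.84 = 102.7 kW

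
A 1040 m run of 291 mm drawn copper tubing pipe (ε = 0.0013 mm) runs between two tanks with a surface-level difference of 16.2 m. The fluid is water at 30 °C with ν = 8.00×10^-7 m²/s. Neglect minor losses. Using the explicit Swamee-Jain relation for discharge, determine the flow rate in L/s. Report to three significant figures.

Swamee-Jain (Type II): Q = -0.965·√(gD⁵h_f/L)·ln[ε/(3.7D) + √(3.17ν²L/(gD³h_f))]
√(gD⁵h_f/L) = √(9.81·0.291⁵·16.2/1040) = 0.01786
ε/(3.7D) = 1.21×10^-6; √(3.17ν²L/(gD³h_f)) = 2.32×10^-5
Q = -0.965·0.01786·ln(2.442×10^-5) = 0.1830 m³/s
Check: V = 2.75 m/s, Re = 1.00×10^6, f = 0.01172, h_f = 16.2 m ≈ 16.2 m ✓

Q ≈ 183 L/s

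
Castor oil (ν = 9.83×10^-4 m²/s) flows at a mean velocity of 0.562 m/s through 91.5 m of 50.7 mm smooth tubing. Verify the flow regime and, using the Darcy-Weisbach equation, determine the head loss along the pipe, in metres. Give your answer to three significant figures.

h_f ≈ 64.1 m

Re = VD/ν = 0.562·0.05070/9.83×10^-4 = 29.0 → laminar (Re < 2300)
f = 64/Re = 2.208
h_f = f(L/D)V²/(2g) = 2.208·(91.5/0.05070)·0.562²/(2·9.81) = 64.15 m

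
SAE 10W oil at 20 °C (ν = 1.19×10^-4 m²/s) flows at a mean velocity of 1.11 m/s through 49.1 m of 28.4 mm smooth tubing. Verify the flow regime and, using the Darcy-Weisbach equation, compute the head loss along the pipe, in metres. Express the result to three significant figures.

Re = VD/ν = 1.11·0.02840/1.19×10^-4 = 265 → laminar (Re < 2300)
f = 64/Re = 0.2416
h_f = f(L/D)V²/(2g) = 0.2416·(49.1/0.02840)·1.11²/(2·9.81) = 26.23 m

h_f ≈ 26.2 m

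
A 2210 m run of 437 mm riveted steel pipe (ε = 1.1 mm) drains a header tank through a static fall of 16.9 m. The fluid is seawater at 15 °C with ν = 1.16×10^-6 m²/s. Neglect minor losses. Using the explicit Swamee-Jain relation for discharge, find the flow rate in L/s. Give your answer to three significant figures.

Q ≈ 242 L/s

Swamee-Jain (Type II): Q = -0.965·√(gD⁵h_f/L)·ln[ε/(3.7D) + √(3.17ν²L/(gD³h_f))]
√(gD⁵h_f/L) = √(9.81·0.437⁵·16.9/2210) = 0.03458
ε/(3.7D) = 6.80×10^-4; √(3.17ν²L/(gD³h_f)) = 2.61×10^-5
Q = -0.965·0.03458·ln(7.064×10^-4) = 0.2421 m³/s
Check: V = 1.61 m/s, Re = 6.08×10^5, f = 0.02527, h_f = 17.0 m ≈ 16.9 m ✓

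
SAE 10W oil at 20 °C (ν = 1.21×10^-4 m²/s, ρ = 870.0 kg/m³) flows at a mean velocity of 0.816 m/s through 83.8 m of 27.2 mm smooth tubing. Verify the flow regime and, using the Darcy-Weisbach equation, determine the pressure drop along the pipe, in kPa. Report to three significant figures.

Δp ≈ 311 kPa

Re = VD/ν = 0.816·0.02720/1.21×10^-4 = 183 → laminar (Re < 2300)
f = 64/Re = 0.3489
h_f = f(L/D)V²/(2g) = 0.3489·(83.8/0.02720)·0.816²/(2·9.81) = 36.48 m
Δp = ρg·h_f = 870.0·9.81·36.48 = 311.4 kPa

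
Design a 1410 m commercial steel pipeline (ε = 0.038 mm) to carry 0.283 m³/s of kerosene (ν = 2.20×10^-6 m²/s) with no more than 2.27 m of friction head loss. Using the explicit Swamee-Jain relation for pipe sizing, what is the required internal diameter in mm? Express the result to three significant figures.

D ≈ 582 mm

Swamee-Jain (Type III): D = 0.66·[ε^1.25·(LQ²/(gh_f))^4.75 + ν·Q^9.4·(L/(gh_f))^5.2]^0.04
LQ²/(gh_f) = 5.071; L/(gh_f) = 63.32
Term 1 = ε^1.25·(…)^4.75 = 0.00667; Term 2 = ν·Q^9.4·(…)^5.2 = 0.0361
D = 0.66·(0.00667 + 0.0361)^0.04 = 0.5818 m = 582 mm
Check: V = 1.06 m/s, Re = 2.82×10^5, f = 0.01524, h_f = 2.13 m ≈ 2.27 m ✓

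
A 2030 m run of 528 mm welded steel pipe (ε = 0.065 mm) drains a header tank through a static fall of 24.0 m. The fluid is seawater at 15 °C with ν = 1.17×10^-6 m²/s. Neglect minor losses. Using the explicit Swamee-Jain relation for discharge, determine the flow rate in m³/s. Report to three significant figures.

Q ≈ 0.660 m³/s

Swamee-Jain (Type II): Q = -0.965·√(gD⁵h_f/L)·ln[ε/(3.7D) + √(3.17ν²L/(gD³h_f))]
√(gD⁵h_f/L) = √(9.81·0.528⁵·24.0/2030) = 0.06899
ε/(3.7D) = 3.33×10^-5; √(3.17ν²L/(gD³h_f)) = 1.59×10^-5
Q = -0.965·0.06899·ln(4.921×10^-5) = 0.6604 m³/s
Check: V = 3.02 m/s, Re = 1.36×10^6, f = 0.01355, h_f = 24.1 m ≈ 24.0 m ✓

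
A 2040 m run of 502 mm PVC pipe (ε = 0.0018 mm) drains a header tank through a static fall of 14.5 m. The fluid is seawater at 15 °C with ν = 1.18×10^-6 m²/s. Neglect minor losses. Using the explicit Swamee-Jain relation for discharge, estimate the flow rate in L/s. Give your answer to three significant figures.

Swamee-Jain (Type II): Q = -0.965·√(gD⁵h_f/L)·ln[ε/(3.7D) + √(3.17ν²L/(gD³h_f))]
√(gD⁵h_f/L) = √(9.81·0.502⁵·14.5/2040) = 0.04715
ε/(3.7D) = 9.69×10^-7; √(3.17ν²L/(gD³h_f)) = 2.24×10^-5
Q = -0.965·0.04715·ln(2.334×10^-5) = 0.4853 m³/s
Check: V = 2.45 m/s, Re = 1.04×10^6, f = 0.01162, h_f = 14.5 m ≈ 14.5 m ✓

Q ≈ 485 L/s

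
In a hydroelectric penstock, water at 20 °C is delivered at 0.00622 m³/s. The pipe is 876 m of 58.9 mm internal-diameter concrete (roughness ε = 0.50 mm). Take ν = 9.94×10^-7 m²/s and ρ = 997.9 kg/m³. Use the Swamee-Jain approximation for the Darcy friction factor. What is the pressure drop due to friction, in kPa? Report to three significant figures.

V = 4Q/(πD²) = 4·0.00622/(π·0.0589²) = 2.283 m/s
Re = VD/ν = 2.283·0.0589/9.94×10^-7 = 1.35×10^5 → turbulent
ε/D = 0.50/58.9 = 0.00849
Swamee-Jain: f = 0.03659
h_f = f(L/D)V²/(2g) = 0.03659·(876/0.0589)·2.283²/(2·9.81) = 144.5 m
Δp = ρg·h_f = 997.9·9.81·144.5 = 1415 kPa

Δp ≈ 1410 kPa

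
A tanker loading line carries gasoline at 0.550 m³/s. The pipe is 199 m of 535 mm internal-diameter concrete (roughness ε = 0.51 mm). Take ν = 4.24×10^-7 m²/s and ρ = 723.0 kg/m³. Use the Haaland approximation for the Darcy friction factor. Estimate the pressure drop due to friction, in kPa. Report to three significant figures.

V = 4Q/(πD²) = 4·0.550/(π·0.535²) = 2.447 m/s
Re = VD/ν = 2.447·0.535/4.24×10^-7 = 3.09×10^6 → turbulent
ε/D = 0.51/535 = 9.53×10^-4
Haaland: f = 0.01954
h_f = f(L/D)V²/(2g) = 0.01954·(199/0.535)·2.447²/(2·9.81) = 2.217 m
Δp = ρg·h_f = 723.0·9.81·2.217 = 15.73 kPa

Δp ≈ 15.7 kPa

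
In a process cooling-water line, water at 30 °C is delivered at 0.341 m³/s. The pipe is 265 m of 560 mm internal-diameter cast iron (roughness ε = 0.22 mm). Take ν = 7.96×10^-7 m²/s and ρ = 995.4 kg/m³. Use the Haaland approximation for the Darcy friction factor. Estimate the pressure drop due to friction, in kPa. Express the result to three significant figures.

Δp ≈ 7.40 kPa

V = 4Q/(πD²) = 4·0.341/(π·0.560²) = 1.384 m/s
Re = VD/ν = 1.384·0.560/7.96×10^-7 = 9.74×10^5 → turbulent
ε/D = 0.22/560 = 3.93×10^-4
Haaland: f = 0.01640
h_f = f(L/D)V²/(2g) = 0.01640·(265/0.560)·1.384²/(2·9.81) = 0.7581 m
Δp = ρg·h_f = 995.4·9.81·0.7581 = 7.403 kPa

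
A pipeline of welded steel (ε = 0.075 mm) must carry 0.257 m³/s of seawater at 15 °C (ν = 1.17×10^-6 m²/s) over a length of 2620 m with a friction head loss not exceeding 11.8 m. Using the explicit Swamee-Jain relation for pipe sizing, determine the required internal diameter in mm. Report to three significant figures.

D ≈ 453 mm

Swamee-Jain (Type III): D = 0.66·[ε^1.25·(LQ²/(gh_f))^4.75 + ν·Q^9.4·(L/(gh_f))^5.2]^0.04
LQ²/(gh_f) = 1.495; L/(gh_f) = 22.63
Term 1 = ε^1.25·(…)^4.75 = 4.71×10^-5; Term 2 = ν·Q^9.4·(…)^5.2 = 3.68×10^-5
D = 0.66·(4.71×10^-5 + 3.68×10^-5)^0.04 = 0.4534 m = 453 mm
Check: V = 1.59 m/s, Re = 6.17×10^5, f = 0.01489, h_f = 11.1 m ≈ 11.8 m ✓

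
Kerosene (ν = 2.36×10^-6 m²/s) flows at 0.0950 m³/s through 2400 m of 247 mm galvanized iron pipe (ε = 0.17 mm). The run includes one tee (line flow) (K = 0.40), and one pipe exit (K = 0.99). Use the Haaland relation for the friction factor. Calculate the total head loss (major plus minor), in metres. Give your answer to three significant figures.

V = 4Q/(πD²) = 1.983 m/s; V²/2g = 0.2003 m
Re = 2.08×10^5, ε/D = 6.88×10^-4 → f = 0.01952 (Haaland)
Major: h_f = f(L/D)·V²/2g = 0.01952·9717·0.2003 = 38.00 m
Minor: ΣK = 1.39; h_m = ΣK·V²/2g = 0.2785 m
Total H_L = 38.00 + 0.2785 = 38.28 m

H_L ≈ 38.3 m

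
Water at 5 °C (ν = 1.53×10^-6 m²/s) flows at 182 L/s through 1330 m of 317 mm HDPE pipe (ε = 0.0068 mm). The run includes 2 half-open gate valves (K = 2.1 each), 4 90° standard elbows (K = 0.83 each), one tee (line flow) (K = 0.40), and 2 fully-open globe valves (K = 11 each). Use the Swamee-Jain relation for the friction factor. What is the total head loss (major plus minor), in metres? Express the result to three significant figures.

V = 4Q/(πD²) = 2.306 m/s; V²/2g = 0.2710 m
Re = 4.78×10^5, ε/D = 2.15×10^-5 → f = 0.01353 (Swamee-Jain)
Major: h_f = f(L/D)·V²/2g = 0.01353·4196·0.2710 = 15.38 m
Minor: ΣK = 29.9; h_m = ΣK·V²/2g = 8.109 m
Total H_L = 15.38 + 8.109 = 23.49 m

H_L ≈ 23.5 m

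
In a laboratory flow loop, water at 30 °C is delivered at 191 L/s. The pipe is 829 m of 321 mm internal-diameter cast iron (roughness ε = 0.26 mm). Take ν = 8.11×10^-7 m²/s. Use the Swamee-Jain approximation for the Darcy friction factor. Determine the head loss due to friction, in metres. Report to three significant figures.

h_f ≈ 14.0 m

V = 4Q/(πD²) = 4·0.191/(π·0.321²) = 2.360 m/s
Re = VD/ν = 2.360·0.321/8.11×10^-7 = 9.34×10^5 → turbulent
ε/D = 0.26/321 = 8.10×10^-4
Swamee-Jain: f = 0.01914
h_f = f(L/D)V²/(2g) = 0.01914·(829/0.321)·2.360²/(2·9.81) = 14.03 m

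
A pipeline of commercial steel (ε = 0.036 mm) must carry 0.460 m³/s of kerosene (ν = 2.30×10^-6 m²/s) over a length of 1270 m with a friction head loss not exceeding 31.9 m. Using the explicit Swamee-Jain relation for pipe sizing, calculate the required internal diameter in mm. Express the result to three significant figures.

Swamee-Jain (Type III): D = 0.66·[ε^1.25·(LQ²/(gh_f))^4.75 + ν·Q^9.4·(L/(gh_f))^5.2]^0.04
LQ²/(gh_f) = 0.8587; L/(gh_f) = 4.058
Term 1 = ε^1.25·(…)^4.75 = 1.35×10^-6; Term 2 = ν·Q^9.4·(…)^5.2 = 2.26×10^-6
D = 0.66·(1.35×10^-6 + 2.26×10^-6)^0.04 = 0.3998 m = 400 mm
Check: V = 3.66 m/s, Re = 6.37×10^5, f = 0.01396, h_f = 30.3 m ≈ 31.9 m ✓

D ≈ 400 mm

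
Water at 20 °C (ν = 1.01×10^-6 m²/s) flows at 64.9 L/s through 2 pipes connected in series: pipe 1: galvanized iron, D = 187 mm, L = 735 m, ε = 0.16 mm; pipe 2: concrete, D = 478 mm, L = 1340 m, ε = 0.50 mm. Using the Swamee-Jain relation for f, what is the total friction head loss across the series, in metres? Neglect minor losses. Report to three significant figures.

H ≈ 22.5 m

Pipe 1: V = 2.363 m/s, Re = 4.38×10^5, ε/D = 8.56×10^-4, f = 0.01979, h_1 = f(L/D)V²/2g = 22.14 m
Pipe 2: V = 0.3617 m/s, Re = 1.71×10^5, ε/D = 0.00105, f = 0.02158, h_2 = f(L/D)V²/2g = 0.4033 m
Series → Q common, losses add: H = Σh = 22.55 m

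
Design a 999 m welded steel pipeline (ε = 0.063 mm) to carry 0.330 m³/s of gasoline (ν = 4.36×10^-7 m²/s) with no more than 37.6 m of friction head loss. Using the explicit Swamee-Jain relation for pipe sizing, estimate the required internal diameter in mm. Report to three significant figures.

Swamee-Jain (Type III): D = 0.66·[ε^1.25·(LQ²/(gh_f))^4.75 + ν·Q^9.4·(L/(gh_f))^5.2]^0.04
LQ²/(gh_f) = 0.2949; L/(gh_f) = 2.708
Term 1 = ε^1.25·(…)^4.75 = 1.70×10^-8; Term 2 = ν·Q^9.4·(…)^5.2 = 2.31×10^-9
D = 0.66·(1.70×10^-8 + 2.31×10^-9)^0.04 = 0.3243 m = 324 mm
Check: V = 3.99 m/s, Re = 2.97×10^6, f = 0.01408, h_f = 35.3 m ≈ 37.6 m ✓

D ≈ 324 mm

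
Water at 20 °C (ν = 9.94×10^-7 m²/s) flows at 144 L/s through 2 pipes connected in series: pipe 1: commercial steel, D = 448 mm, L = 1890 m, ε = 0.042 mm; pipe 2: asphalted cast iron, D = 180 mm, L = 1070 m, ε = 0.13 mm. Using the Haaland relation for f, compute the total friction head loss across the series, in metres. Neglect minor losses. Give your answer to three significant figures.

Pipe 1: V = 0.9135 m/s, Re = 4.12×10^5, ε/D = 9.38×10^-5, f = 0.01454, h_1 = f(L/D)V²/2g = 2.608 m
Pipe 2: V = 5.659 m/s, Re = 1.02×10^6, ε/D = 7.22×10^-4, f = 0.01853, h_2 = f(L/D)V²/2g = 179.8 m
Series → Q common, losses add: H = Σh = 182.4 m

H ≈ 182 m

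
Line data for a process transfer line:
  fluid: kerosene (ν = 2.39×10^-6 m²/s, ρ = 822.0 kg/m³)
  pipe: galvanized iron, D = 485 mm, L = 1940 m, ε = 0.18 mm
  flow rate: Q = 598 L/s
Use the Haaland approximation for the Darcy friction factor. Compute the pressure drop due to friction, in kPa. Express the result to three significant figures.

Δp ≈ 284 kPa

V = 4Q/(πD²) = 4·0.598/(π·0.485²) = 3.237 m/s
Re = VD/ν = 3.237·0.485/2.39×10^-6 = 6.57×10^5 → turbulent
ε/D = 0.18/485 = 3.71×10^-4
Haaland: f = 0.01647
h_f = f(L/D)V²/(2g) = 0.01647·(1940/0.485)·3.237²/(2·9.81) = 35.19 m
Δp = ρg·h_f = 822.0·9.81·35.19 = 283.8 kPa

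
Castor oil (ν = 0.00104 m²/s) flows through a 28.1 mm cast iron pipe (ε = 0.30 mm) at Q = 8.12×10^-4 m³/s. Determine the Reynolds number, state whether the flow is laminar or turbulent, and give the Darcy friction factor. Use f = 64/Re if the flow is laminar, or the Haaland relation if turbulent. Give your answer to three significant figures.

Re ≈ 35.4; laminar; f = 64/Re ≈ 1.81

V = 4Q/(πD²) = 1.309 m/s
Re = VD/ν = 1.309·0.0281/0.00104 = 35.4
Re < 2300 → laminar → f = 64/Re = 1.809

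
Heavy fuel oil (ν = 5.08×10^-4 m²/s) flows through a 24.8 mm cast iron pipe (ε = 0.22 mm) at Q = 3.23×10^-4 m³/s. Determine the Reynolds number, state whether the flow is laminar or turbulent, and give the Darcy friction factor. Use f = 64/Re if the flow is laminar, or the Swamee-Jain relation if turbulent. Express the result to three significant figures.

V = 4Q/(πD²) = 0.6687 m/s
Re = VD/ν = 0.6687·0.0248/5.08×10^-4 = 32.6
Re < 2300 → laminar → f = 64/Re = 1.961

Re ≈ 32.6; laminar; f = 64/Re ≈ 1.96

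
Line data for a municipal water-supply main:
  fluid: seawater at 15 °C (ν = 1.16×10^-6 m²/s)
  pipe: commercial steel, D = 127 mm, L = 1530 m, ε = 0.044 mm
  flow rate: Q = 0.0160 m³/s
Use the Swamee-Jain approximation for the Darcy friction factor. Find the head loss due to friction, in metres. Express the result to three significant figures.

V = 4Q/(πD²) = 4·0.0160/(π·0.127²) = 1.263 m/s
Re = VD/ν = 1.263·0.127/1.16×10^-6 = 1.38×10^5 → turbulent
ε/D = 0.044/127 = 3.46×10^-4
Swamee-Jain: f = 0.01887
h_f = f(L/D)V²/(2g) = 0.01887·(1530/0.127)·1.263²/(2·9.81) = 18.49 m

h_f ≈ 18.5 m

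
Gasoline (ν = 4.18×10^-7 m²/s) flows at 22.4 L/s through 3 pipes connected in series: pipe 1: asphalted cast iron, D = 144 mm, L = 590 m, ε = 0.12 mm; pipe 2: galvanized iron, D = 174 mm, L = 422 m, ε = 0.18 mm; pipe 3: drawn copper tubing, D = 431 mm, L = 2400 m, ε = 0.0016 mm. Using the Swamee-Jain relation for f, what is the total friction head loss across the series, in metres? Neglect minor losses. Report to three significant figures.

Pipe 1: V = 1.375 m/s, Re = 4.74×10^5, ε/D = 8.33×10^-4, f = 0.01963, h_1 = f(L/D)V²/2g = 7.755 m
Pipe 2: V = 0.9420 m/s, Re = 3.92×10^5, ε/D = 0.00103, f = 0.02067, h_2 = f(L/D)V²/2g = 2.267 m
Pipe 3: V = 0.1535 m/s, Re = 1.58×10^5, ε/D = 3.71×10^-6, f = 0.01629, h_3 = f(L/D)V²/2g = 0.1090 m
Series → Q common, losses add: H = Σh = 10.13 m

H ≈ 10.1 m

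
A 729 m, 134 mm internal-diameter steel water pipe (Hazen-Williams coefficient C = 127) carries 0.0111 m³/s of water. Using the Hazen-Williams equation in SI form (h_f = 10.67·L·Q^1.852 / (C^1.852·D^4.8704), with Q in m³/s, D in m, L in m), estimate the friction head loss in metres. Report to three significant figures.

h_f = 10.67·729·0.0111^1.852 / (127^1.852·0.134^4.8704) = 4.226 m

h_f ≈ 4.23 m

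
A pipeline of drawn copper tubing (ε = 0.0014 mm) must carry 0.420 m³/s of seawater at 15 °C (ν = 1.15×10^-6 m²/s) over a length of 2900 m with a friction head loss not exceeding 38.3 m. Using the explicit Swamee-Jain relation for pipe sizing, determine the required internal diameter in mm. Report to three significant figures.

Swamee-Jain (Type III): D = 0.66·[ε^1.25·(LQ²/(gh_f))^4.75 + ν·Q^9.4·(L/(gh_f))^5.2]^0.04
LQ²/(gh_f) = 1.362; L/(gh_f) = 7.718
Term 1 = ε^1.25·(…)^4.75 = 2.09×10^-7; Term 2 = ν·Q^9.4·(…)^5.2 = 1.36×10^-5
D = 0.66·(2.09×10^-7 + 1.36×10^-5)^0.04 = 0.4219 m = 422 mm
Check: V = 3.00 m/s, Re = 1.10×10^6, f = 0.01151, h_f = 36.4 m ≈ 38.3 m ✓

D ≈ 422 mm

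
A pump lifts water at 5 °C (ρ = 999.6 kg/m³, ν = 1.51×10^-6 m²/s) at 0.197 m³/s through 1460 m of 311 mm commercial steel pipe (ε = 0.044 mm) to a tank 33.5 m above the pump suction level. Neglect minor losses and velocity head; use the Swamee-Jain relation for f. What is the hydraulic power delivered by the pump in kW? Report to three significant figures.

P_hyd ≈ 111 kW

V = 4Q/(πD²) = 2.593 m/s; Re = 5.34×10^5; ε/D = 1.41×10^-4; f = 0.01483
h_f = f(L/D)V²/2g = 23.87 m
Total head H = z + h_f = 33.5 + 23.87 = 57.37 m
P_hyd = ρgQH = 999.6·9.81·0.197·57.37 = 110.8 kW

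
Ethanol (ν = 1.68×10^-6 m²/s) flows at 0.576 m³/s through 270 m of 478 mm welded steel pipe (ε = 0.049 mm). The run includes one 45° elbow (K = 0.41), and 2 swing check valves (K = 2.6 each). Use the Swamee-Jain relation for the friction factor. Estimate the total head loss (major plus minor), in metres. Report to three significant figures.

V = 4Q/(πD²) = 3.210 m/s; V²/2g = 0.5251 m
Re = 9.13×10^5, ε/D = 1.03×10^-4 → f = 0.01365 (Swamee-Jain)
Major: h_f = f(L/D)·V²/2g = 0.01365·564.9·0.5251 = 4.048 m
Minor: ΣK = 5.61; h_m = ΣK·V²/2g = 2.946 m
Total H_L = 4.048 + 2.946 = 6.994 m

H_L ≈ 6.99 m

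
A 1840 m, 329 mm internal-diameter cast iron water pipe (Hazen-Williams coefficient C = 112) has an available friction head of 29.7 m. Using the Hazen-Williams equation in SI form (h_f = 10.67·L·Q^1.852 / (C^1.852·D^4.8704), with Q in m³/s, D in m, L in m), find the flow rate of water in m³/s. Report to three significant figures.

Q ≈ 0.181 m³/s

Rearranging: Q = [h_f·C^1.852·D^4.8704 / (10.67·L)]^(1/1.852)
Q = [29.7·112^1.852·0.329^4.8704 / (10.67·1840)]^0.540 = 0.1806 m³/s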